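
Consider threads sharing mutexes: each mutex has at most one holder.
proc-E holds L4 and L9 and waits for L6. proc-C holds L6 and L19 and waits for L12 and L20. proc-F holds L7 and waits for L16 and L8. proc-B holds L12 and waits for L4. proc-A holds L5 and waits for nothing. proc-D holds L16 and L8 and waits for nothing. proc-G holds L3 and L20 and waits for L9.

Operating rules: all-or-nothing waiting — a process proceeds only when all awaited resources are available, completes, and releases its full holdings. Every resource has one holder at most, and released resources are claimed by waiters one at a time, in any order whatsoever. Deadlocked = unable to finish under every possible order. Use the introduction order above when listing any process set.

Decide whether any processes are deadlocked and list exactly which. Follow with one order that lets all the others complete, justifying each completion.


Deadlocked set: proc-E, proc-C, proc-B and proc-G.
Key observation: the loop proc-E -> proc-C -> proc-B -> proc-E blocks itself forever; proc-G is caught in further circular waits.
One completion order for the rest: proc-A, proc-D, proc-F.
Walking it through:
  run proc-A (it waits on nothing); releases L5
  run proc-D (it waits on nothing); releases L16 and L8
  proc-F waits on L16 and L8 — all released -> runs and releases L7


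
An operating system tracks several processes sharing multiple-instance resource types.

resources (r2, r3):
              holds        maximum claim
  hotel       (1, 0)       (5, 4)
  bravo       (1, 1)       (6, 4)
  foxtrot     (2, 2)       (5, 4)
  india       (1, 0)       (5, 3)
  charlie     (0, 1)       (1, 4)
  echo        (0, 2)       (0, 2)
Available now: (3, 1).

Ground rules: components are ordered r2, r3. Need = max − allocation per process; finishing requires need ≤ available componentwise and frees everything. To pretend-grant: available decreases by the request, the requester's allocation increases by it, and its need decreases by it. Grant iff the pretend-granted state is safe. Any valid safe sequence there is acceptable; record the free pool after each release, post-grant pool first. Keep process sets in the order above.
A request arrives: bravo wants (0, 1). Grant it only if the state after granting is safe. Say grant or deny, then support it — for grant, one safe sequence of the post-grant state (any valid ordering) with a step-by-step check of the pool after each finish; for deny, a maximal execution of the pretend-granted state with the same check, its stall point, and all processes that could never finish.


GRANT — the state after the grant stays safe, e.g. via echo, foxtrot, hotel, bravo, india, charlie.
Key observation: the grant leaves (3, 0) free — enough for echo, whose release restarts the cascade.
Verifying the post-grant state step by step:
  pool = (3, 0)
  echo needs (0, 0) <= (3, 0) -> finishes; pool += (0, 2) = (3, 2)
  foxtrot needs (3, 2) <= (3, 2) -> finishes; pool += (2, 2) = (5, 4)
  hotel needs (4, 4) <= (5, 4) -> finishes; pool += (1, 0) = (6, 4)
  bravo needs (5, 2) <= (6, 4) -> finishes; pool += (1, 2) = (7, 6)
  india needs (4, 3) <= (7, 6) -> finishes; pool += (1, 0) = (8, 6)
  charlie needs (1, 3) <= (8, 6) -> finishes; pool += (0, 1) = (8, 7)


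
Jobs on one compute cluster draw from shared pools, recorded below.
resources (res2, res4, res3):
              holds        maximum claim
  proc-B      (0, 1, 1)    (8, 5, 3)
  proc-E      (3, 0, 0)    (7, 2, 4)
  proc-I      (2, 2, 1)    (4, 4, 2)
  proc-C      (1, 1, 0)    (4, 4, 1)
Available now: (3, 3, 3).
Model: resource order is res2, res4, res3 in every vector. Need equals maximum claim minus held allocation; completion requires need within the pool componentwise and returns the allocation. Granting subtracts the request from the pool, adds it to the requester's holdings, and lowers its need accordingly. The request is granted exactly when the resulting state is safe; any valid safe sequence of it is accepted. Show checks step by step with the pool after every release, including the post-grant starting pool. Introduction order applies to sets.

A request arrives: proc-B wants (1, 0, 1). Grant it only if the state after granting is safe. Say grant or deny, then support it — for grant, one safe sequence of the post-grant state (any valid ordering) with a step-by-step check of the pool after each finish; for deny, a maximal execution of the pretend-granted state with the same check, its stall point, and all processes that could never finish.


DENY — the pretend-granted state is unsafe.
Key observation: after proc-I, proc-C the pool peaks at (5, 6, 3), and each blocked process is short somewhere: proc-B on res2; proc-E on res3.
After a pretend grant, a maximal execution: proc-I, proc-C — then nothing else fits. Check, step by step:
  pool = (2, 3, 2)
  proc-I needs (2, 2, 1) <= (2, 3, 2) -> finishes; pool += (2, 2, 1) = (4, 5, 3)
  proc-C needs (3, 3, 1) <= (4, 5, 3) -> finishes; pool += (1, 1, 0) = (5, 6, 3)
  proc-B still needs (7, 4, 1) but only (5, 6, 3) is free — short on res2
  proc-E still needs (4, 2, 4) but only (5, 6, 3) is free — short on res3
Had the request been granted, proc-B and proc-E could never finish.


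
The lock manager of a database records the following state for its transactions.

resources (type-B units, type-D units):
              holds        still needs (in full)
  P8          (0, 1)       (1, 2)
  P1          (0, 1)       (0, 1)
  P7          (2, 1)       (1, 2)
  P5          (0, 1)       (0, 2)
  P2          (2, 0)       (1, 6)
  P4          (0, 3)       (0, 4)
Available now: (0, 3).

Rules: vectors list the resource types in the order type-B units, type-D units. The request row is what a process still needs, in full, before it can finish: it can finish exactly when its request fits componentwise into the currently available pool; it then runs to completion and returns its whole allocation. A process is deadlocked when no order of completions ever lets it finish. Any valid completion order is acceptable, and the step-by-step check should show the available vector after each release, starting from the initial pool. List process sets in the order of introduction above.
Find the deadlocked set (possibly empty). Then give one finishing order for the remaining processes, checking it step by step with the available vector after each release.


Deadlocked set: P8, P7 and P2.
Key observation: type-B units is the bottleneck — with P5, P1, P4 done the pool holds (0, 8), short of every remaining need.
A valid finishing order for the others: P5, P1, P4. Step-by-step check:
  pool = (0, 3)
  P5 needs (0, 2) <= (0, 3) -> finishes; pool += (0, 1) = (0, 4)
  P1 needs (0, 1) <= (0, 4) -> finishes; pool += (0, 1) = (0, 5)
  P4 needs (0, 4) <= (0, 5) -> finishes; pool += (0, 3) = (0, 8)
None of the blocked processes ever fits:
  P8 cannot run: need (1, 2) vs free (0, 8) (insufficient type-B units)
  P7 cannot run: need (1, 2) vs free (0, 8) (insufficient type-B units)
  P2 cannot run: need (1, 6) vs free (0, 8) (insufficient type-B units)


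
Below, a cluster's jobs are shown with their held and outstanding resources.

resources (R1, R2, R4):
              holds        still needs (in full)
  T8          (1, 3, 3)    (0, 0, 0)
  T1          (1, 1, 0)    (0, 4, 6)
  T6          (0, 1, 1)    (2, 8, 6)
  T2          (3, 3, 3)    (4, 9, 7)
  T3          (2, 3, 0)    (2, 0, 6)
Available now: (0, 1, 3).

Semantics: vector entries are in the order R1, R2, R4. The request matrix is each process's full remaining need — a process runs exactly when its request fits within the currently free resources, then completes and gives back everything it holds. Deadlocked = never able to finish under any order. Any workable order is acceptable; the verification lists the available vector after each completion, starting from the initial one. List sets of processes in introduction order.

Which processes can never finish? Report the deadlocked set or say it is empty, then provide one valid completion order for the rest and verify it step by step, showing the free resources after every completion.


Nothing here is deadlocked.
Key observation: beginning at T8, releases accumulate fast enough that every process eventually fits.
The rest can finish in the order T8, T1, T3, T6, T2. Walking it through:
  pool = (0, 1, 3)
  T8: need (0, 0, 0) fits (0, 1, 3); releases (1, 3, 3), pool now (1, 4, 6)
  T1: need (0, 4, 6) fits (1, 4, 6); releases (1, 1, 0), pool now (2, 5, 6)
  T3: need (2, 0, 6) fits (2, 5, 6); releases (2, 3, 0), pool now (4, 8, 6)
  T6: need (2, 8, 6) fits (4, 8, 6); releases (0, 1, 1), pool now (4, 9, 7)
  T2: need (4, 9, 7) fits (4, 9, 7); releases (3, 3, 3), pool now (7, 12, 10)


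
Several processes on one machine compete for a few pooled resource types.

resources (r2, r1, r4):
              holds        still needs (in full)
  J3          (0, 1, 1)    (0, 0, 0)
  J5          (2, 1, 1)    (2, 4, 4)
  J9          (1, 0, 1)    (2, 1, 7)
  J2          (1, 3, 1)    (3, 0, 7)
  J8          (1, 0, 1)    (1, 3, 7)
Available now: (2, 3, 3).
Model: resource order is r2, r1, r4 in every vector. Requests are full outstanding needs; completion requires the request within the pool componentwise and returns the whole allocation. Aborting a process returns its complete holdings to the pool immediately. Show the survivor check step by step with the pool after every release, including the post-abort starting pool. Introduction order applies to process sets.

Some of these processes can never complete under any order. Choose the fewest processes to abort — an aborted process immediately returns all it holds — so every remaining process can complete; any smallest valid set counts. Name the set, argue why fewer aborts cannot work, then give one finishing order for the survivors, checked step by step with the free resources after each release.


Minimum abort set: J2 and J8.
Key observation: aborting J2 and J8 returns (2, 3, 2), and J9 — hopeless before — runs at step 3 with the returned capacity in the pool.
Why nothing smaller works — every single abort fails: J3 alone leaves J9 blocked (short on r4); J5 alone leaves J9 blocked (short on r4); J9 alone leaves J2 blocked (short on r4); J2 alone leaves J9 blocked (short on r4); J8 alone leaves J9 blocked (short on r4).
One survivor order: J5, J3, J9. Check, step by step (post-abort pool first):
  pool = (4, 6, 5)
  J5 needs (2, 4, 4) <= (4, 6, 5) -> finishes; pool += (2, 1, 1) = (6, 7, 6)
  J3 needs (0, 0, 0) <= (6, 7, 6) -> finishes; pool += (0, 1, 1) = (6, 8, 7)
  J9 needs (2, 1, 7) <= (6, 8, 7) -> finishes; pool += (1, 0, 1) = (7, 8, 8)


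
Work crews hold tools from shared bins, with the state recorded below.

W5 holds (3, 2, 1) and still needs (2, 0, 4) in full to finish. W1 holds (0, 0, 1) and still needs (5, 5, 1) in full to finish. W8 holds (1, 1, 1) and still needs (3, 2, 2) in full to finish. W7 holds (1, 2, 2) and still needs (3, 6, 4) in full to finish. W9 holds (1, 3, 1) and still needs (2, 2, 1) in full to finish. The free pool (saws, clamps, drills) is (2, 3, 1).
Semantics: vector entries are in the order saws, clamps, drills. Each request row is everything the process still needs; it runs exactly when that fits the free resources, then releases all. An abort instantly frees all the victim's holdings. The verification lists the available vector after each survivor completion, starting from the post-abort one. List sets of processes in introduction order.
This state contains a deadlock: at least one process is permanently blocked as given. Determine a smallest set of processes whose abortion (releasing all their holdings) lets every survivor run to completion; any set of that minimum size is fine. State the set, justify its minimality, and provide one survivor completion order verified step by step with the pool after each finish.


Minimum abort set: W1.
Key observation: W5 could never have finished before the abort; with (0, 0, 1) returned by W1, it fits at step 3.
Minimality: the empty abort set fails — the state is deadlocked as it stands.
One survivor order: W9, W8, W5, W7. Check, step by step (post-abort pool first):
  pool = (2, 3, 2)
  run W9 (needs (2, 2, 1), free (2, 3, 2)); after release of (1, 3, 1) the pool is (3, 6, 3)
  run W8 (needs (3, 2, 2), free (3, 6, 3)); after release of (1, 1, 1) the pool is (4, 7, 4)
  run W5 (needs (2, 0, 4), free (4, 7, 4)); after release of (3, 2, 1) the pool is (7, 9, 5)
  run W7 (needs (3, 6, 4), free (7, 9, 5)); after release of (1, 2, 2) the pool is (8, 11, 7)


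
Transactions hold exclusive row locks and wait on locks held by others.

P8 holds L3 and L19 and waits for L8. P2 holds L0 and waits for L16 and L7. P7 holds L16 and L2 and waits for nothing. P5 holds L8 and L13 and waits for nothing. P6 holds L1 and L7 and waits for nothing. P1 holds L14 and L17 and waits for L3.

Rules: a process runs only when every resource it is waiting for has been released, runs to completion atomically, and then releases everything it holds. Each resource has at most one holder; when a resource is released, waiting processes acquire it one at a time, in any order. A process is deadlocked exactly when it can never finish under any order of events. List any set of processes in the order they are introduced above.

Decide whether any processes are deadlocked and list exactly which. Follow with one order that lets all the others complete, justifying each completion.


The deadlocked set is empty.
Key observation: no waiting chain loops back on itself — every chain ends at a process that waits on nothing, so everyone eventually runs.
The rest can finish in the order P5, P7, P6, P8, P2, P1.
Check, step by step:
  P5: no waits; runs immediately, freeing L8 and L13
  P7: no waits; runs immediately, freeing L16 and L2
  P6: no waits; runs immediately, freeing L1 and L7
  P8 waits on L8 — all released -> runs and releases L3 and L19
  P2 waits on L16 and L7 — all released -> runs and releases L0
  P1 waits on L3 — all released -> runs and releases L14 and L17


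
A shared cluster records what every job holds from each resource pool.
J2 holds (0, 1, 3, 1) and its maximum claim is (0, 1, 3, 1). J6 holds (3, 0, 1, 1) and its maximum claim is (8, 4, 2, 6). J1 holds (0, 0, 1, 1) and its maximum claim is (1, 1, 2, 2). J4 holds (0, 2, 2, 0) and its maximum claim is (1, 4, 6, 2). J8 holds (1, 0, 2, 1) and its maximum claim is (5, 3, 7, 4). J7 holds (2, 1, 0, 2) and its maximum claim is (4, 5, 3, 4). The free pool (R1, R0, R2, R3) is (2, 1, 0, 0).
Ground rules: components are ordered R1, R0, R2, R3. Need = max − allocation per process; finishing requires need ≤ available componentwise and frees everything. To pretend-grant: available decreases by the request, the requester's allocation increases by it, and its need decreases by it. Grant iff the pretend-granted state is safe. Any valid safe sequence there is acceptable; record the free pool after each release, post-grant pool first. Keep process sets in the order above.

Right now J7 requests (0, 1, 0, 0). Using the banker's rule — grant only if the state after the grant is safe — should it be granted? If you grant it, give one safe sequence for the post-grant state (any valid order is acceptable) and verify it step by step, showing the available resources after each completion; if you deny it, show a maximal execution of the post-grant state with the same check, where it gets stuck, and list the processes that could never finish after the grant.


DENY: after the grant no complete ordering would exist.
Key observation: J2, J1 can finish, but then (2, 1, 4, 2) is all there is, and the blocked group's R0 demands exceed it.
Pretend the grant happened; the run J2, J1 goes as far as possible. Step-by-step check:
  pool = (2, 0, 0, 0)
  J2: need (0, 0, 0, 0) fits (2, 0, 0, 0); releases (0, 1, 3, 1), pool now (2, 1, 3, 1)
  J1: need (1, 1, 1, 1) fits (2, 1, 3, 1); releases (0, 0, 1, 1), pool now (2, 1, 4, 2)
  blocked: J6 wants (5, 4, 1, 5), pool (2, 1, 4, 2) — not enough R1, R0 and R3
  blocked: J4 wants (1, 2, 4, 2), pool (2, 1, 4, 2) — not enough R0
  blocked: J8 wants (4, 3, 5, 3), pool (2, 1, 4, 2) — not enough R1, R0, R2 and R3
  blocked: J7 wants (2, 3, 3, 2), pool (2, 1, 4, 2) — not enough R0
Post-grant, the permanently blocked set is J6, J4, J8 and J7.


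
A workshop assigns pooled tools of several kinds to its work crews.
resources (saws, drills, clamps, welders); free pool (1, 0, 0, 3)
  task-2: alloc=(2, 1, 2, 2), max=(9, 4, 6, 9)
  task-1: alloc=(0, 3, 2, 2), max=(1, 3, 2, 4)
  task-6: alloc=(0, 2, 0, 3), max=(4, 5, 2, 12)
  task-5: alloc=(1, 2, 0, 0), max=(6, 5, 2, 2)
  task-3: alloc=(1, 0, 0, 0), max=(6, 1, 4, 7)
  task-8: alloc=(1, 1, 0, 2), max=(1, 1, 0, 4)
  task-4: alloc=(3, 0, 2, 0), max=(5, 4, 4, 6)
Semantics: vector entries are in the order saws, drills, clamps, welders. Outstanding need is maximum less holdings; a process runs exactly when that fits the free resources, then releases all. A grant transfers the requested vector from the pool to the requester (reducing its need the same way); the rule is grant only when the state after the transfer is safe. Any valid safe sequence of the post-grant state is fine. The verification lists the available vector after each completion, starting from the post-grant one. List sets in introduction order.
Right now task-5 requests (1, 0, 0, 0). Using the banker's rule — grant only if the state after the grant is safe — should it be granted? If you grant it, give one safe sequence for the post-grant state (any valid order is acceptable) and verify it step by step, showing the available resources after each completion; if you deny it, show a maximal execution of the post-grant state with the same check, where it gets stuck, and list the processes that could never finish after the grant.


DENY: after the grant no complete ordering would exist.
Key observation: the pool after task-8, task-1 is (1, 4, 2, 7); every surviving request exceeds it in saws, so progress ends there.
Pretend the grant happened; the run task-8, task-1 goes as far as possible. Step-by-step check:
  pool = (0, 0, 0, 3)
  task-8: need (0, 0, 0, 2) fits (0, 0, 0, 3); releases (1, 1, 0, 2), pool now (1, 1, 0, 5)
  task-1: need (1, 0, 0, 2) fits (1, 1, 0, 5); releases (0, 3, 2, 2), pool now (1, 4, 2, 7)
  blocked: task-2 wants (7, 3, 4, 7), pool (1, 4, 2, 7) — not enough saws and clamps
  blocked: task-6 wants (4, 3, 2, 9), pool (1, 4, 2, 7) — not enough saws and welders
  blocked: task-5 wants (4, 3, 2, 2), pool (1, 4, 2, 7) — not enough saws
  blocked: task-3 wants (5, 1, 4, 7), pool (1, 4, 2, 7) — not enough saws and clamps
  blocked: task-4 wants (2, 4, 2, 6), pool (1, 4, 2, 7) — not enough saws
Post-grant, the permanently blocked set is task-2, task-6, task-5, task-3 and task-4.


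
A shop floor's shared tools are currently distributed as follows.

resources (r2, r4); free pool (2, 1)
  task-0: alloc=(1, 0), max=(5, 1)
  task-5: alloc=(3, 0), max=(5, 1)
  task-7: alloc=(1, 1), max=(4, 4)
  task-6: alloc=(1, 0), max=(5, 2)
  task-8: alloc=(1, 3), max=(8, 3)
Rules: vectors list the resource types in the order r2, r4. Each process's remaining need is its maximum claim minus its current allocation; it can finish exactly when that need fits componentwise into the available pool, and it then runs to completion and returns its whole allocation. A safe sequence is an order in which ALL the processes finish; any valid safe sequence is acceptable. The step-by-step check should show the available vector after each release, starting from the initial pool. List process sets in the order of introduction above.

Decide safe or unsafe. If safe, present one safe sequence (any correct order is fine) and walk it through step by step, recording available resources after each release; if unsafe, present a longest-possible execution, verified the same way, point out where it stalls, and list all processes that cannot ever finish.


UNSAFE.
Key observation: after task-5, task-0 the pool peaks at (6, 1), and each blocked process is short somewhere: task-7 on r4; task-6 on r4; task-8 on r2.
Going as far as possible: task-5, task-0; after that, nothing fits. Verifying each step:
  pool = (2, 1)
  task-5 needs (2, 1) <= (2, 1) -> finishes; pool += (3, 0) = (5, 1)
  task-0 needs (4, 1) <= (5, 1) -> finishes; pool += (1, 0) = (6, 1)
  blocked: task-7 wants (3, 3), pool (6, 1) — not enough r4
  blocked: task-6 wants (4, 2), pool (6, 1) — not enough r4
  blocked: task-8 wants (7, 0), pool (6, 1) — not enough r2
Processes that can never finish: task-7, task-6 and task-8.


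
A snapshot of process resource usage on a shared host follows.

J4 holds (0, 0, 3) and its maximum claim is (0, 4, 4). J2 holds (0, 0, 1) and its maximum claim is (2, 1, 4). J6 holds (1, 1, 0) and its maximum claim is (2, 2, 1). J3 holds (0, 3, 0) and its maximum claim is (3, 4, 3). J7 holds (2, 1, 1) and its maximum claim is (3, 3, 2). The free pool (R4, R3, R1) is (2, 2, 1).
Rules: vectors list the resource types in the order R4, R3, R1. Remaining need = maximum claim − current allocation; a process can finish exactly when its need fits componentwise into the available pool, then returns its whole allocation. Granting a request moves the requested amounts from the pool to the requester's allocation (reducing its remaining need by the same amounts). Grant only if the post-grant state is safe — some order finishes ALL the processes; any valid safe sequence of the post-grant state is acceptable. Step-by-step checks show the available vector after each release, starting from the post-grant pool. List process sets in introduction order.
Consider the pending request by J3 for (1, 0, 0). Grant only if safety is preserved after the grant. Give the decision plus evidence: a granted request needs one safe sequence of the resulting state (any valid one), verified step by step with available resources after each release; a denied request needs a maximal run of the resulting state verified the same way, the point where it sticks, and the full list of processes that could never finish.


GRANT: granting preserves safety; a valid post-grant sequence is J6, J7, J4, J3, J2.
Key observation: post-grant, (1, 2, 1) remains, and an order beginning with J6 completes everyone.
Verifying the post-grant state step by step:
  pool = (1, 2, 1)
  J6: need (1, 1, 1) fits (1, 2, 1); releases (1, 1, 0), pool now (2, 3, 1)
  J7: need (1, 2, 1) fits (2, 3, 1); releases (2, 1, 1), pool now (4, 4, 2)
  J4: need (0, 4, 1) fits (4, 4, 2); releases (0, 0, 3), pool now (4, 4, 5)
  J3: need (2, 1, 3) fits (4, 4, 5); releases (1, 3, 0), pool now (5, 7, 5)
  J2: need (2, 1, 3) fits (5, 7, 5); releases (0, 0, 1), pool now (5, 7, 6)


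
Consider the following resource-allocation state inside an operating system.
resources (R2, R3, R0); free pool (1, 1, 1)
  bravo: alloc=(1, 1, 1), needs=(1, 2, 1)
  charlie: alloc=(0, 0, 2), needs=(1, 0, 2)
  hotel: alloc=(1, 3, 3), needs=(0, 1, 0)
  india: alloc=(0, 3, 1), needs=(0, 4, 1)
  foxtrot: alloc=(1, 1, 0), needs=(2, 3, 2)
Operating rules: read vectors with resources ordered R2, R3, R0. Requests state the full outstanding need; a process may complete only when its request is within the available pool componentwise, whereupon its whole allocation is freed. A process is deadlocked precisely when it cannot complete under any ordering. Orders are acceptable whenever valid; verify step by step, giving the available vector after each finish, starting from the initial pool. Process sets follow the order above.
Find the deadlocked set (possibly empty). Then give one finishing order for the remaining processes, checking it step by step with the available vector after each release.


Nothing here is deadlocked.
Key observation: hotel leads a chain of completions in which each release enables another process.
The rest can finish in the order hotel, india, foxtrot, bravo, charlie. Walking it through:
  pool = (1, 1, 1)
  hotel: need (0, 1, 0) fits (1, 1, 1); releases (1, 3, 3), pool now (2, 4, 4)
  india: need (0, 4, 1) fits (2, 4, 4); releases (0, 3, 1), pool now (2, 7, 5)
  foxtrot: need (2, 3, 2) fits (2, 7, 5); releases (1, 1, 0), pool now (3, 8, 5)
  bravo: need (1, 2, 1) fits (3, 8, 5); releases (1, 1, 1), pool now (4, 9, 6)
  charlie: need (1, 0, 2) fits (4, 9, 6); releases (0, 0, 2), pool now (4, 9, 8)


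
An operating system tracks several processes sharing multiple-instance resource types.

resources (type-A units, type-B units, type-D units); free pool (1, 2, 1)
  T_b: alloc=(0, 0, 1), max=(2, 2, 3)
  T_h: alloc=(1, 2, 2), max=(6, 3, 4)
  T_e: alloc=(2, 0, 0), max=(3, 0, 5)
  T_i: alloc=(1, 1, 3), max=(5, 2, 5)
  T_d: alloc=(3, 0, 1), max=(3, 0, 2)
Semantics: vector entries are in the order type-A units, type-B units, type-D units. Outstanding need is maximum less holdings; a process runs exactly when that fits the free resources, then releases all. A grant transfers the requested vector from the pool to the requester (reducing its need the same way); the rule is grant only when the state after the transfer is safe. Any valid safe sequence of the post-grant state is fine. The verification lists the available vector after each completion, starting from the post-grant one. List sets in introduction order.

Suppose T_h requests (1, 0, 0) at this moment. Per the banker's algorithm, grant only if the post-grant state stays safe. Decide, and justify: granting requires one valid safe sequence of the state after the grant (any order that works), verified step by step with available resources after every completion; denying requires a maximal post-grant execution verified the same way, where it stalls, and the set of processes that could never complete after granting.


DENY. Granting would leave the state unsafe.
Key observation: after T_d, T_b the pool peaks at (3, 2, 3), and each blocked process is short somewhere: T_h on type-A units; T_e on type-D units; T_i on type-A units.
After a pretend grant, a maximal execution: T_d, T_b — then nothing else fits. Walking it through:
  pool = (0, 2, 1)
  T_d: need (0, 0, 1) fits (0, 2, 1); releases (3, 0, 1), pool now (3, 2, 2)
  T_b: need (2, 2, 2) fits (3, 2, 2); releases (0, 0, 1), pool now (3, 2, 3)
  T_h still needs (4, 1, 2) but only (3, 2, 3) is free — short on type-A units
  T_e still needs (1, 0, 5) but only (3, 2, 3) is free — short on type-D units
  T_i still needs (4, 1, 2) but only (3, 2, 3) is free — short on type-A units
Post-grant, the permanently blocked set is T_h, T_e and T_i.


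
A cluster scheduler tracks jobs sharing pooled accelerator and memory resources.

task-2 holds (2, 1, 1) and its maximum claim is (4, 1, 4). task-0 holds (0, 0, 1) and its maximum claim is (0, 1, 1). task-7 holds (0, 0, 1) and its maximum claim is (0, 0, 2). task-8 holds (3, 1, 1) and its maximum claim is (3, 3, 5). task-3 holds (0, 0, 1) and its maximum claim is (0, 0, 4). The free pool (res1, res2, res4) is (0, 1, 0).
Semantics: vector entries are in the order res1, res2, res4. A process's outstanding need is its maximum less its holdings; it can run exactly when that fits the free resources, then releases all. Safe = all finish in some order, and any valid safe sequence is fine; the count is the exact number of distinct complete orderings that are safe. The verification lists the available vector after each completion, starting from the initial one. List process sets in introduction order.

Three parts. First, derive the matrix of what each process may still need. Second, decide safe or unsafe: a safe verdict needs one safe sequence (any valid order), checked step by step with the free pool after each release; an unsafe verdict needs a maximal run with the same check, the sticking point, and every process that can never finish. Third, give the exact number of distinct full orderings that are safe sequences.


(1) Need matrix, components ordered res1, res2, res4:
  task-2: (2, 0, 3)
  task-0: (0, 1, 0)
  task-7: (0, 0, 1)
  task-8: (0, 2, 4)
  task-3: (0, 0, 3)
(2) UNSAFE.
Key observation: res4 is the bottleneck — with task-0, task-7 done the pool holds (0, 1, 2), short of every remaining need.
The run task-0, task-7 cannot be extended any further. Step-by-step check:
  pool = (0, 1, 0)
  task-0 needs (0, 1, 0) <= (0, 1, 0) -> finishes; pool += (0, 0, 1) = (0, 1, 1)
  task-7 needs (0, 0, 1) <= (0, 1, 1) -> finishes; pool += (0, 0, 1) = (0, 1, 2)
  task-2 cannot run: need (2, 0, 3) vs free (0, 1, 2) (insufficient res1 and res4)
  task-8 cannot run: need (0, 2, 4) vs free (0, 1, 2) (insufficient res2 and res4)
  task-3 cannot run: need (0, 0, 3) vs free (0, 1, 2) (insufficient res4)
Processes that can never finish: task-2, task-8 and task-3.
(3) Precisely 0 of the possible complete orderings are safe sequences.


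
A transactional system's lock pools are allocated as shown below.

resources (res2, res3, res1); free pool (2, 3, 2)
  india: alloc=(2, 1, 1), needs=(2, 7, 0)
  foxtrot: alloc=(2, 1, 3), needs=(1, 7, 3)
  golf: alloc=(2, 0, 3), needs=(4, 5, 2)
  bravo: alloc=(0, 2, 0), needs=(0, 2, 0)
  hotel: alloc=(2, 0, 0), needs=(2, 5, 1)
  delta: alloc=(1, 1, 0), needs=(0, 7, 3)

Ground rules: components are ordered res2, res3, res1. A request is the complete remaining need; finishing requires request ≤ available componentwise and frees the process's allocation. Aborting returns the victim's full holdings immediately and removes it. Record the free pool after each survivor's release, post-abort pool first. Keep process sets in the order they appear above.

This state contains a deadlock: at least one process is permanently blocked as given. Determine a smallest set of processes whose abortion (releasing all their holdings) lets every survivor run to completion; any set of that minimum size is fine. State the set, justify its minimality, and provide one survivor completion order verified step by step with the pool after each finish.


Minimum abort set: india and foxtrot.
Key observation: aborting india and foxtrot returns (4, 2, 4), and delta — hopeless before — runs at step 4 with the returned capacity in the pool.
No one abort is enough; case by case: india alone leaves foxtrot blocked (short on res3); foxtrot alone leaves india blocked (short on res3); golf alone leaves india blocked (short on res3); bravo alone leaves india blocked (short on res3); hotel alone leaves india blocked (short on res3); delta alone leaves india blocked (short on res3).
One survivor order: bravo, hotel, golf, delta. Step-by-step check (post-abort pool first):
  pool = (6, 5, 6)
  bravo: need (0, 2, 0) fits (6, 5, 6); releases (0, 2, 0), pool now (6, 7, 6)
  hotel: need (2, 5, 1) fits (6, 7, 6); releases (2, 0, 0), pool now (8, 7, 6)
  golf: need (4, 5, 2) fits (8, 7, 6); releases (2, 0, 3), pool now (10, 7, 9)
  delta: need (0, 7, 3) fits (10, 7, 9); releases (1, 1, 0), pool now (11, 8, 9)


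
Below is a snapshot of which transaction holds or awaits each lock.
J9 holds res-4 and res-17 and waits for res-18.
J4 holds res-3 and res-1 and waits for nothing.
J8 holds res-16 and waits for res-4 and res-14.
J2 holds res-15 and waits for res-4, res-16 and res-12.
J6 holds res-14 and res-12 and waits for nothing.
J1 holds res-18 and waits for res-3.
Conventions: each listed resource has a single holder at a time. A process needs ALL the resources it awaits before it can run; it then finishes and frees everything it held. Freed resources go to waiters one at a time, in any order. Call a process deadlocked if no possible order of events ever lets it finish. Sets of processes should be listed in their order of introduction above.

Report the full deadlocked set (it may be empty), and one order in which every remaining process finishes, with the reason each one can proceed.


The deadlocked set is empty.
Key observation: every chain of waits terminates; starting from the processes that wait on nothing, all the rest unlock in turn.
One completion order for the rest: J6, J4, J1, J9, J8, J2.
Step-by-step check:
  run J6 (it waits on nothing); releases res-14 and res-12
  run J4 (it waits on nothing); releases res-3 and res-1
  run J1 (all its waits — res-3 — are resolved); releases res-18
  run J9 (all its waits — res-18 — are resolved); releases res-4 and res-17
  run J8 (all its waits — res-4 and res-14 — are resolved); releases res-16
  run J2 (all its waits — res-4, res-16 and res-12 — are resolved); releases res-15


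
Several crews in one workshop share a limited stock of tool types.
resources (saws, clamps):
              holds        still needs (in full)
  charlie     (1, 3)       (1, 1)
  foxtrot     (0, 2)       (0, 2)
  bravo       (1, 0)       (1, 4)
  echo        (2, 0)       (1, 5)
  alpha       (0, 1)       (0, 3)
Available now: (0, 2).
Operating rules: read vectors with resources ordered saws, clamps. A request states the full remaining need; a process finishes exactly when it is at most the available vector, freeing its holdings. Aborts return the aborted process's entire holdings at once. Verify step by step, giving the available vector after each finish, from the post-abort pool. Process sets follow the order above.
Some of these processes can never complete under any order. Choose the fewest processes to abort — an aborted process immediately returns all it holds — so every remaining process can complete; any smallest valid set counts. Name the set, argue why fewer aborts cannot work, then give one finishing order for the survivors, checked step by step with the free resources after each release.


The answer: abort charlie.
Key observation: aborting charlie returns (1, 3), and bravo — hopeless before — runs at step 2 with the returned capacity in the pool.
Why nothing smaller works: aborting no one leaves the state deadlocked as given.
Survivors finish in the order: foxtrot, bravo, echo, alpha. Verifying each step (pool after the aborts first):
  pool = (1, 5)
  foxtrot needs (0, 2) <= (1, 5) -> finishes; pool += (0, 2) = (1, 7)
  bravo needs (1, 4) <= (1, 7) -> finishes; pool += (1, 0) = (2, 7)
  echo needs (1, 5) <= (2, 7) -> finishes; pool += (2, 0) = (4, 7)
  alpha needs (0, 3) <= (4, 7) -> finishes; pool += (0, 1) = (4, 8)


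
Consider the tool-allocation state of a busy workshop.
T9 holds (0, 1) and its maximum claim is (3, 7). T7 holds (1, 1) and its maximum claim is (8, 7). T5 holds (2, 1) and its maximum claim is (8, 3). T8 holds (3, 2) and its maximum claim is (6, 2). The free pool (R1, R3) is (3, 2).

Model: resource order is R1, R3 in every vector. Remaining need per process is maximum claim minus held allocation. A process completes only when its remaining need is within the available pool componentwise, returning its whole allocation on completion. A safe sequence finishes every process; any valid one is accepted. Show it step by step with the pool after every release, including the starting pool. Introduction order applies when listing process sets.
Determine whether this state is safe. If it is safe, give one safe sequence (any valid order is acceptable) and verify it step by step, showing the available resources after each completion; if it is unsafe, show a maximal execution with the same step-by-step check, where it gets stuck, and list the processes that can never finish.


The state is UNSAFE.
Key observation: R3 is the bottleneck — with T8, T5 done the pool holds (8, 5), short of every remaining need.
A maximal execution: T8, T5 — then nothing else fits. Step-by-step check:
  pool = (3, 2)
  T8 needs (3, 0) <= (3, 2) -> finishes; pool += (3, 2) = (6, 4)
  T5 needs (6, 2) <= (6, 4) -> finishes; pool += (2, 1) = (8, 5)
  blocked: T9 wants (3, 6), pool (8, 5) — not enough R3
  blocked: T7 wants (7, 6), pool (8, 5) — not enough R3
Never able to finish: T9 and T7.


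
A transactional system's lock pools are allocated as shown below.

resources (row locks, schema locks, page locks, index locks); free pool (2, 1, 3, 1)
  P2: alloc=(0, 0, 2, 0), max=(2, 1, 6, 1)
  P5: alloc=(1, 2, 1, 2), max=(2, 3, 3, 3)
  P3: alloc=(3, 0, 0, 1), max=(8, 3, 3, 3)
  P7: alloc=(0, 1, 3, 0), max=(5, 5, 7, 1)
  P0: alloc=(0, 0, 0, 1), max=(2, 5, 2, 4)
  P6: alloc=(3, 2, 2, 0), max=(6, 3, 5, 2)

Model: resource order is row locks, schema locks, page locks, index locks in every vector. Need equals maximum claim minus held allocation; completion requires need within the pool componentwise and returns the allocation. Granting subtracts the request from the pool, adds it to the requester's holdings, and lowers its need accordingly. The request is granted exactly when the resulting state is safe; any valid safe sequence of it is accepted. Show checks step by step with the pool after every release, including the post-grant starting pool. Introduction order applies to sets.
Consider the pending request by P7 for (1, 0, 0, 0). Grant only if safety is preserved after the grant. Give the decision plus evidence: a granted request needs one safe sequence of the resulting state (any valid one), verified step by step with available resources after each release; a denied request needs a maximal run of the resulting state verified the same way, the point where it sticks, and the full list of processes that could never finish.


DENY. Granting would leave the state unsafe.
Key observation: after P5, P2 the pool peaks at (2, 3, 6, 3), and each blocked process is short somewhere: P3 on row locks; P7 on row locks, schema locks; P0 on schema locks; P6 on row locks.
On the post-grant state, P5, P2 is a maximal run — nothing extends it. Verifying each step:
  pool = (1, 1, 3, 1)
  P5 needs (1, 1, 2, 1) <= (1, 1, 3, 1) -> finishes; pool += (1, 2, 1, 2) = (2, 3, 4, 3)
  P2 needs (2, 1, 4, 1) <= (2, 3, 4, 3) -> finishes; pool += (0, 0, 2, 0) = (2, 3, 6, 3)
  P3 cannot run: need (5, 3, 3, 2) vs free (2, 3, 6, 3) (insufficient row locks)
  P7 cannot run: need (4, 4, 4, 1) vs free (2, 3, 6, 3) (insufficient row locks and schema locks)
  P0 cannot run: need (2, 5, 2, 3) vs free (2, 3, 6, 3) (insufficient schema locks)
  P6 cannot run: need (3, 1, 3, 2) vs free (2, 3, 6, 3) (insufficient row locks)
Post-grant, the permanently blocked set is P3, P7, P0 and P6.


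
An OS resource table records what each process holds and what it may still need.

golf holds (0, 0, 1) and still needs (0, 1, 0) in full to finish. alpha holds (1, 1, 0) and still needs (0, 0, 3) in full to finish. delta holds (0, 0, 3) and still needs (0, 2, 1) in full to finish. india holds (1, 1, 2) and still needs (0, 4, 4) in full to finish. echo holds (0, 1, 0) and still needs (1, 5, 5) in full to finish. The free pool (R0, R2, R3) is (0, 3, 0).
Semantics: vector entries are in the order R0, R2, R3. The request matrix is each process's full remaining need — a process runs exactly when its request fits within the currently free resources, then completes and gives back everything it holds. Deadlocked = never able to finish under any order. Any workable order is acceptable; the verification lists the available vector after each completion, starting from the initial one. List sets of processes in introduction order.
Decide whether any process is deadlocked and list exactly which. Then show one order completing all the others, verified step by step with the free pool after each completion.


Nothing here is deadlocked.
Key observation: beginning at golf, releases accumulate fast enough that every process eventually fits.
A valid finishing order for the others: golf, delta, alpha, india, echo. Step-by-step check:
  pool = (0, 3, 0)
  golf needs (0, 1, 0) <= (0, 3, 0) -> finishes; pool += (0, 0, 1) = (0, 3, 1)
  delta needs (0, 2, 1) <= (0, 3, 1) -> finishes; pool += (0, 0, 3) = (0, 3, 4)
  alpha needs (0, 0, 3) <= (0, 3, 4) -> finishes; pool += (1, 1, 0) = (1, 4, 4)
  india needs (0, 4, 4) <= (1, 4, 4) -> finishes; pool += (1, 1, 2) = (2, 5, 6)
  echo needs (1, 5, 5) <= (2, 5, 6) -> finishes; pool += (0, 1, 0) = (2, 6, 6)


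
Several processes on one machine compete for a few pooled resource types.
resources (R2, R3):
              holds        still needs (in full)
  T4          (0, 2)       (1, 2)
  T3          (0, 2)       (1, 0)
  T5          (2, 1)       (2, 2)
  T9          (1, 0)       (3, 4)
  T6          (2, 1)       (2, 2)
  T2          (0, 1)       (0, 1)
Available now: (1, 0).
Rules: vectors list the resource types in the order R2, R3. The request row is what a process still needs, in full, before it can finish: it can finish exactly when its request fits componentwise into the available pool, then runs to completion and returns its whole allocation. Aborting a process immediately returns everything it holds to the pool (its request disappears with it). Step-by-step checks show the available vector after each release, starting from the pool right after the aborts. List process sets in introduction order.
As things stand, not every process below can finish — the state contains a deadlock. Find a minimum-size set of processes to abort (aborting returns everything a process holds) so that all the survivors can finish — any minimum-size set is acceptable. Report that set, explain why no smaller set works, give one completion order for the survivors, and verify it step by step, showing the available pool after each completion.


Abort T6.
Key observation: T5 had no path to completion before; after the abort of T6 ((2, 1) returned), step 2 is where it fits.
No smaller set exists: with zero aborts the deadlock remains.
The survivors complete as T2, T5, T4, T3, T9. Check, step by step (starting from the post-abort pool):
  pool = (3, 1)
  run T2 (needs (0, 1), free (3, 1)); after release of (0, 1) the pool is (3, 2)
  run T5 (needs (2, 2), free (3, 2)); after release of (2, 1) the pool is (5, 3)
  run T4 (needs (1, 2), free (5, 3)); after release of (0, 2) the pool is (5, 5)
  run T3 (needs (1, 0), free (5, 5)); after release of (0, 2) the pool is (5, 7)
  run T9 (needs (3, 4), free (5, 7)); after release of (1, 0) the pool is (6, 7)
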